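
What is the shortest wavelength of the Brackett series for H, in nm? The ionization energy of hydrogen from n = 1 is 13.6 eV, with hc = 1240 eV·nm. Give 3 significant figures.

1460 nm

The Brackett series has lower level n_f = 4; the series limit corresponds to n_i → ∞.
ΔE_max = 13.6 × 1 / 4² = 0.8500 eV.
λ_min = 1240 / 0.8500 = 1460 nm.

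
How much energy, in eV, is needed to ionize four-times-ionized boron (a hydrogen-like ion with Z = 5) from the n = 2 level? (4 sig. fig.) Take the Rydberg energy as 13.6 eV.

E_n = −13.6 Z²/n² = −340.0/n² eV for Z = 5.
E_2 = −340.0/4 = −85.00 eV, so ionization (to E = 0) requires 85.00 eV.

85.00 eV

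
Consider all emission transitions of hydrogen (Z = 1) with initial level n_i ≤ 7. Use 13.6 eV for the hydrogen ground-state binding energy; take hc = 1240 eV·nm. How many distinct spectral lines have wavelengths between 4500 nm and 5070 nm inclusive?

Enumerate all n_i → n_f pairs with 1 ≤ n_f < n_i ≤ 7 and compute λ = 1240 / [13.6·1·(1/n_f² − 1/n_i²)].
Lines falling in [4500, 5070] nm: 7→5 (4654 nm).

1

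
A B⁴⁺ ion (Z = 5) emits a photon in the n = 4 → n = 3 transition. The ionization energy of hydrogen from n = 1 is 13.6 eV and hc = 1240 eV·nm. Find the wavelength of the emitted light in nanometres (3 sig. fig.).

75.0 nm

For Z = 5 the level energies scale as Z², so the effective Rydberg energy is 13.6 × 25 = 340.0 eV.
ΔE = 340.0 × (1/3² − 1/4²) = 340.0 × 0.04861 = 16.53 eV.
λ = hc/ΔE = 1240 / 16.53 = 75.0 nm.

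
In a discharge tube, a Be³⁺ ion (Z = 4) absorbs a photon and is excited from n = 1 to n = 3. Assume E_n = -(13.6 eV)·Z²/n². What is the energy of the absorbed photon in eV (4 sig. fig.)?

The Bohr energies scale as Z², so for Z = 4: E_n = −217.6/n² eV.
E_3 = −217.6/9 = −24.18 eV and E_1 = −217.6/1 = −217.6 eV.
The photon energy is |E_3 − E_1| = 193.4 eV.

193.4 eV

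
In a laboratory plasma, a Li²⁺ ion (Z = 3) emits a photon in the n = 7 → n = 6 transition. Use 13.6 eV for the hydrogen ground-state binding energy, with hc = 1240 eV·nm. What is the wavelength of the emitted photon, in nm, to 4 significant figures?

For Z = 3 the level energies scale as Z², so the effective Rydberg energy is 13.6 × 9 = 122.4 eV.
ΔE = 122.4 × (1/6² − 1/7²) = 122.4 × 0.007370 = 0.9020 eV.
λ = hc/ΔE = 1240 / 0.9020 = 1375 nm.

1375 nm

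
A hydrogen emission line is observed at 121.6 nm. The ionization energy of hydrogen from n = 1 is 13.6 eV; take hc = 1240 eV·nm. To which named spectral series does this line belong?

ΔE = 1240/121.6 = 10.20 eV.
This matches 13.6 × (1/1² − 1/2²), so n_f = 1: the Lyman series.

Lyman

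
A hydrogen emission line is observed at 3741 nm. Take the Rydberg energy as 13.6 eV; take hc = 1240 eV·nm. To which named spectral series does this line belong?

Pfund

ΔE = 1240/3741 = 0.3315 eV.
This matches 13.6 × (1/5² − 1/8²), so n_f = 5: the Pfund series.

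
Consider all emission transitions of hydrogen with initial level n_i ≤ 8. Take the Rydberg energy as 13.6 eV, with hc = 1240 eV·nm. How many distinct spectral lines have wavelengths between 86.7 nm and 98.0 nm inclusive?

5

Enumerate all n_i → n_f pairs with 1 ≤ n_f < n_i ≤ 8 and compute λ = 1240 / [13.6·1·(1/n_f² − 1/n_i²)].
Lines falling in [86.7, 98.0] nm: 8→1 (92.62 nm), 7→1 (93.08 nm), 6→1 (93.78 nm), 5→1 (94.98 nm), 4→1 (97.25 nm).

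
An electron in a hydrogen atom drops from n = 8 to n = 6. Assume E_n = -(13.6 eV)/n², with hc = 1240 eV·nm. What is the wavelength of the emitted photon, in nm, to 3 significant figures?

7500 nm

ΔE = 13.60 × (1/6² − 1/8²) = 13.60 × 0.01215 = 0.1653 eV.
λ = hc/ΔE = 1240 / 0.1653 = 7500 nm.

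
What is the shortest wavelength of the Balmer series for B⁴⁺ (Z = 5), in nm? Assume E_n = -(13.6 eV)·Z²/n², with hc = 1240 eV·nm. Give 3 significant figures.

14.6 nm

The Balmer series has lower level n_f = 2; the series limit corresponds to n_i → ∞.
ΔE_max = 13.6 × 25 / 2² = 85.00 eV.
λ_min = 1240 / 85.00 = 14.6 nm.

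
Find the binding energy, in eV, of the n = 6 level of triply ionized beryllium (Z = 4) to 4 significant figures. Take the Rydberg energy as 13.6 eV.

6.044 eV

E_n = −13.6 Z²/n² = −217.6/n² eV for Z = 4.
E_6 = −217.6/36 = −6.044 eV, so ionization (to E = 0) requires 6.044 eV.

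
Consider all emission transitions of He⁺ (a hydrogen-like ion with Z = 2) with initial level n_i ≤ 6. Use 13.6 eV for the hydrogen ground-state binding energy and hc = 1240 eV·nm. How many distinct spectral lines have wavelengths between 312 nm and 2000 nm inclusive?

Enumerate all n_i → n_f pairs with 1 ≤ n_f < n_i ≤ 6 and compute λ = 1240 / [13.6·4·(1/n_f² − 1/n_i²)].
Lines falling in [312, 2000] nm: 5→3 (320.5 nm), 4→3 (468.9 nm), 6→4 (656.5 nm), 5→4 (1013 nm), 6→5 (1865 nm).

5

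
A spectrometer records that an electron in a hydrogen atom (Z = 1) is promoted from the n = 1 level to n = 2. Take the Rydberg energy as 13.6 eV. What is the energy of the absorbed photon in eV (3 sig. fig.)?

10.2 eV

E_2 = −13.60/4 = −3.400 eV and E_1 = −13.60/1 = −13.60 eV.
The photon energy is |E_2 − E_1| = 10.2 eV.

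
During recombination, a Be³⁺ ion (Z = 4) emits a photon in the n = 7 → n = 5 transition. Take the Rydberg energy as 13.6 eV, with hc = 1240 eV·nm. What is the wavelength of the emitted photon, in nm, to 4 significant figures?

For Z = 4 the level energies scale as Z², so the effective Rydberg energy is 13.6 × 16 = 217.6 eV.
ΔE = 217.6 × (1/5² − 1/7²) = 217.6 × 0.01959 = 4.263 eV.
λ = hc/ΔE = 1240 / 4.263 = 290.9 nm.

290.9 nm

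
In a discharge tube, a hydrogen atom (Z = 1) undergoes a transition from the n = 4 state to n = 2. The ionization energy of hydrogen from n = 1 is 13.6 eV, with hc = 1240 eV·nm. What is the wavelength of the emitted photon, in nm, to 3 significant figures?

ΔE = 13.60 × (1/2² − 1/4²) = 13.60 × 0.1875 = 2.550 eV.
λ = hc/ΔE = 1240 / 2.550 = 486 nm.
This line belongs to the Balmer series.

486 nm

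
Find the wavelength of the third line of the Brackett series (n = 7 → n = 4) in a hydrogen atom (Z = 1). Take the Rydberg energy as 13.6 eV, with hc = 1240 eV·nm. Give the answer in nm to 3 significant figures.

2170 nm

The Brackett series terminates on n_f = 4; the third line has n_i = 4+3 = 7.
ΔE = 13.60 × (1/4² − 1/7²) = 0.5724 eV.
λ = 1240 / 0.5724 = 2170 nm.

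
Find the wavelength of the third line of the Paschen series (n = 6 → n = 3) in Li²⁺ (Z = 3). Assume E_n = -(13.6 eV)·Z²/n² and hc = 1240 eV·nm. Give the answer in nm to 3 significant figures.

122 nm

The Paschen series terminates on n_f = 3; the third line has n_i = 3+3 = 6.
ΔE = 122.4 × (1/3² − 1/6²) = 10.20 eV.
λ = 1240 / 10.20 = 122 nm.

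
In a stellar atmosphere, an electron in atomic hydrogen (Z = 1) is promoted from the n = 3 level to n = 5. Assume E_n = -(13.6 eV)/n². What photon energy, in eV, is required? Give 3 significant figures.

0.967 eV

E_5 = −13.60/25 = −0.5440 eV and E_3 = −13.60/9 = −1.511 eV.
The photon energy is |E_5 − E_3| = 0.967 eV.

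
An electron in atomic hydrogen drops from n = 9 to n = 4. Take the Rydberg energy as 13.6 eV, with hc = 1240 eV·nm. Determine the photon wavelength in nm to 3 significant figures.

ΔE = 13.60 × (1/4² − 1/9²) = 13.60 × 0.05015 = 0.6821 eV.
λ = hc/ΔE = 1240 / 0.6821 = 1820 nm.
This line belongs to the Brackett series.

1820 nm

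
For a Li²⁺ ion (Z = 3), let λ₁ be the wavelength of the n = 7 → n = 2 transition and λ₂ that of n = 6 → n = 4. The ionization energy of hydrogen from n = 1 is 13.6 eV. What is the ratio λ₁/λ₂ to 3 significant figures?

0.151

λ ∝ 1/ΔE ∝ 1/(1/n_f² − 1/n_i²), and the Z² and hc factors cancel in the ratio.
λ₁/λ₂ = (1/4² − 1/6²)/(1/2² − 1/7²) = 0.03472/0.2296 = 0.151.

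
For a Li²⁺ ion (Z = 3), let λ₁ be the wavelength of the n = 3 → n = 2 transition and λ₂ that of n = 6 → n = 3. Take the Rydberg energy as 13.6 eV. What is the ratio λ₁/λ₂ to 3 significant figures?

0.600

λ ∝ 1/ΔE ∝ 1/(1/n_f² − 1/n_i²), and the Z² and hc factors cancel in the ratio.
λ₁/λ₂ = (1/3² − 1/6²)/(1/2² − 1/3²) = 0.08333/0.1389 = 0.600.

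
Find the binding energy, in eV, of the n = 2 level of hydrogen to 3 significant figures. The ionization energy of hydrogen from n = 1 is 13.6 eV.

E_2 = −13.60/4 = −3.40 eV, so ionization (to E = 0) requires 3.40 eV.

3.40 eV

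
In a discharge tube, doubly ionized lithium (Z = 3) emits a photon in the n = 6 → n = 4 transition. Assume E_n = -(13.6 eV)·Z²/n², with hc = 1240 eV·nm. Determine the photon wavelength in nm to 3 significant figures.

292 nm

For Z = 3 the level energies scale as Z², so the effective Rydberg energy is 13.6 × 9 = 122.4 eV.
ΔE = 122.4 × (1/4² − 1/6²) = 122.4 × 0.03472 = 4.250 eV.
λ = hc/ΔE = 1240 / 4.250 = 292 nm.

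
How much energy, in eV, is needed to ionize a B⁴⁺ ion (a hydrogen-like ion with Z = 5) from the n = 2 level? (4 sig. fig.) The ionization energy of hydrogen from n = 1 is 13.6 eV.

E_n = −13.6 Z²/n² = −340.0/n² eV for Z = 5.
E_2 = −340.0/4 = −85.00 eV, so ionization (to E = 0) requires 85.00 eV.

85.00 eV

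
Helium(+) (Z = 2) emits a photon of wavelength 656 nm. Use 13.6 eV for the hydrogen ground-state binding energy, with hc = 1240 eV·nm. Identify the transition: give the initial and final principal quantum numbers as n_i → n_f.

The photon energy is ΔE = hc/λ = 1240 / 656 = 1.890 eV.
With Z = 2, ΔE = 54.40 × (1/n_f² − 1/n_i²), so 1/n_f² − 1/n_i² = 0.03475.
Trying n_f = 4 gives 1/n_i² = 0.02775, i.e. n_i ≈ 6; this pair matches.

n_i = 6, n_f = 4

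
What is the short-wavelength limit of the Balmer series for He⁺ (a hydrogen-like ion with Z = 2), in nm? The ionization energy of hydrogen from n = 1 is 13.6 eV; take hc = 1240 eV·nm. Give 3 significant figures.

The Balmer series has lower level n_f = 2; the series limit corresponds to n_i → ∞.
ΔE_max = 13.6 × 4 / 2² = 13.60 eV.
λ_min = 1240 / 13.60 = 91.2 nm.

91.2 nm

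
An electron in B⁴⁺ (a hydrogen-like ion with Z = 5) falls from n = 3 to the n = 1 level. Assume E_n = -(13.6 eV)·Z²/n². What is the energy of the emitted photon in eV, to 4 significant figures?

302.2 eV

The Bohr energies scale as Z², so for Z = 5: E_n = −340.0/n² eV.
E_3 = −340.0/9 = −37.78 eV and E_1 = −340.0/1 = −340.0 eV.
The photon energy is |E_3 − E_1| = 302.2 eV.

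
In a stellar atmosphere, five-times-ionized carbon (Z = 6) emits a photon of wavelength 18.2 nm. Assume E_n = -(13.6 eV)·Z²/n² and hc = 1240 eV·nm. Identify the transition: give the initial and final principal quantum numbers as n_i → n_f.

The photon energy is ΔE = hc/λ = 1240 / 18.2 = 68.13 eV.
With Z = 6, ΔE = 489.6 × (1/n_f² − 1/n_i²), so 1/n_f² − 1/n_i² = 0.1392.
Trying n_f = 2 gives 1/n_i² = 0.1108, i.e. n_i ≈ 3; this pair matches.

n_i = 3, n_f = 2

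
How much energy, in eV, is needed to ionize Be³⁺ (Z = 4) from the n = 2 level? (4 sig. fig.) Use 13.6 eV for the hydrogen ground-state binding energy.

E_n = −13.6 Z²/n² = −217.6/n² eV for Z = 4.
E_2 = −217.6/4 = −54.40 eV, so ionization (to E = 0) requires 54.40 eV.

54.40 eV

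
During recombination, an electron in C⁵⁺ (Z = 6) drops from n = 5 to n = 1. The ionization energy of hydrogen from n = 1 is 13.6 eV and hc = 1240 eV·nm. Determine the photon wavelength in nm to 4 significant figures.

2.638 nm

For Z = 6 the level energies scale as Z², so the effective Rydberg energy is 13.6 × 36 = 489.6 eV.
ΔE = 489.6 × (1/1² − 1/5²) = 489.6 × 0.9600 = 470.0 eV.
λ = hc/ΔE = 1240 / 470.0 = 2.638 nm.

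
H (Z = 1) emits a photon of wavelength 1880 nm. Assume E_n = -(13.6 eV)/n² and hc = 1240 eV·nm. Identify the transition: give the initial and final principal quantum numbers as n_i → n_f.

The photon energy is ΔE = hc/λ = 1240 / 1880 = 0.6596 eV.
With Z = 1, ΔE = 13.60 × (1/n_f² − 1/n_i²), so 1/n_f² − 1/n_i² = 0.04850.
Trying n_f = 3 gives 1/n_i² = 0.06261, i.e. n_i ≈ 4; this pair matches.

n_i = 4, n_f = 3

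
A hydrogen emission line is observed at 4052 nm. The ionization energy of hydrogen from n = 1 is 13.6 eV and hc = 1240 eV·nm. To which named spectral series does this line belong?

Brackett

ΔE = 1240/4052 = 0.3060 eV.
This matches 13.6 × (1/4² − 1/5²), so n_f = 4: the Brackett series.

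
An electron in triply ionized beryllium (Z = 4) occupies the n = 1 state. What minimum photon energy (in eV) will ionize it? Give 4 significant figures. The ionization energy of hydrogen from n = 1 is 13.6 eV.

217.6 eV

E_n = −13.6 Z²/n² = −217.6/n² eV for Z = 4.
E_1 = −217.6/1 = −217.6 eV, so ionization (to E = 0) requires 217.6 eV.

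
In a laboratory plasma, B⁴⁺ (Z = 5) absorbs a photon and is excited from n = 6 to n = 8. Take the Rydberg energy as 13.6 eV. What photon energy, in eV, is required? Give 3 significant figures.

The Bohr energies scale as Z², so for Z = 5: E_n = −340.0/n² eV.
E_8 = −340.0/64 = −5.313 eV and E_6 = −340.0/36 = −9.444 eV.
The photon energy is |E_8 − E_6| = 4.13 eV.

4.13 eV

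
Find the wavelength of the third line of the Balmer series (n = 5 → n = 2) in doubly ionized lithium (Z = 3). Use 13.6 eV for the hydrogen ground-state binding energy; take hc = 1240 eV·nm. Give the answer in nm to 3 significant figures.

The Balmer series terminates on n_f = 2; the third line has n_i = 2+3 = 5.
ΔE = 122.4 × (1/2² − 1/5²) = 25.70 eV.
λ = 1240 / 25.70 = 48.2 nm.

48.2 nm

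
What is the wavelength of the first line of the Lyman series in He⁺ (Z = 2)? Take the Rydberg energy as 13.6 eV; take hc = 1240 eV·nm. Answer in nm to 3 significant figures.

30.4 nm

The Lyman series terminates on n_f = 1; the first line has n_i = 1+1 = 2.
ΔE = 54.40 × (1/1² − 1/2²) = 40.80 eV.
λ = 1240 / 40.80 = 30.4 nm.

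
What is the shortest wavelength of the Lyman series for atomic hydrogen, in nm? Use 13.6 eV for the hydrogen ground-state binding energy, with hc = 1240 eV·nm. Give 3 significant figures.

91.2 nm

The Lyman series has lower level n_f = 1; the series limit corresponds to n_i → ∞.
ΔE_max = 13.6 × 1 / 1² = 13.60 eV.
λ_min = 1240 / 13.60 = 91.2 nm.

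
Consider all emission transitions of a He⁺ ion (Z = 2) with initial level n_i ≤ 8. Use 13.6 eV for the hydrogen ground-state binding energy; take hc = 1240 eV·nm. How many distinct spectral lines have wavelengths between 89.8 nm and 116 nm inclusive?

Enumerate all n_i → n_f pairs with 1 ≤ n_f < n_i ≤ 8 and compute λ = 1240 / [13.6·4·(1/n_f² − 1/n_i²)].
Lines falling in [89.8, 116] nm: 8→2 (97.25 nm), 7→2 (99.28 nm), 6→2 (102.6 nm), 5→2 (108.5 nm).

4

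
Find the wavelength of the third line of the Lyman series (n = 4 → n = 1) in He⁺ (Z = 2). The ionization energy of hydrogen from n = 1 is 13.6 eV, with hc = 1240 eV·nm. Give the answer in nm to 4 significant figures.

24.31 nm

The Lyman series terminates on n_f = 1; the third line has n_i = 1+3 = 4.
ΔE = 54.40 × (1/1² − 1/4²) = 51.00 eV.
λ = 1240 / 51.00 = 24.31 nm.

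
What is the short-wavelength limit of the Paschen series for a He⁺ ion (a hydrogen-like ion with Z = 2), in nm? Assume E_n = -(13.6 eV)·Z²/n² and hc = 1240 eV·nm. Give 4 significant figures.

The Paschen series has lower level n_f = 3; the series limit corresponds to n_i → ∞.
ΔE_max = 13.6 × 4 / 3² = 6.044 eV.
λ_min = 1240 / 6.044 = 205.1 nm.

205.1 nm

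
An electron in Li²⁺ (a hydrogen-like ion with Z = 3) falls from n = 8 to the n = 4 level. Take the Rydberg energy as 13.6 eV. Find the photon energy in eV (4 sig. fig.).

The Bohr energies scale as Z², so for Z = 3: E_n = −122.4/n² eV.
E_8 = −122.4/64 = −1.913 eV and E_4 = −122.4/16 = −7.650 eV.
The photon energy is |E_8 − E_4| = 5.738 eV.

5.738 eV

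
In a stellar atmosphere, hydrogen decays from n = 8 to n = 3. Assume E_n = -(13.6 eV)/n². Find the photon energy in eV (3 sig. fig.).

E_8 = −13.60/64 = −0.2125 eV and E_3 = −13.60/9 = −1.511 eV.
The photon energy is |E_8 − E_3| = 1.30 eV.

1.30 eV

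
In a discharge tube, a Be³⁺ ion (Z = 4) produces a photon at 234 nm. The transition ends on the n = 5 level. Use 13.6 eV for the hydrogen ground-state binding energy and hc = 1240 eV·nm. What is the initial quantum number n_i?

The photon energy is ΔE = hc/λ = 1240 / 234 = 5.299 eV.
With Z = 4, ΔE = 217.6 × (1/n_f² − 1/n_i²), so 1/n_f² − 1/n_i² = 0.02435.
With n_f = 5: 1/n_i² = 1/25 − 0.02435 = 0.01565, so n_i ≈ 7.99.

n_i = 8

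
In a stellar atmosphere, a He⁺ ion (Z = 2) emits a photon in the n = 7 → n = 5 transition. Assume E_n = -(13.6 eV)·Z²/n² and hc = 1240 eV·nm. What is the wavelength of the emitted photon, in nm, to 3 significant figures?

1160 nm

For Z = 2 the level energies scale as Z², so the effective Rydberg energy is 13.6 × 4 = 54.40 eV.
ΔE = 54.40 × (1/5² − 1/7²) = 54.40 × 0.01959 = 1.066 eV.
λ = hc/ΔE = 1240 / 1.066 = 1160 nm.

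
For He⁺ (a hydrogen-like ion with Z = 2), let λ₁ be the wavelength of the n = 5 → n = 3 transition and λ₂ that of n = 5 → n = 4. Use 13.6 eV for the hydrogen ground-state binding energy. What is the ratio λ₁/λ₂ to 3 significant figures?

λ ∝ 1/ΔE ∝ 1/(1/n_f² − 1/n_i²), and the Z² and hc factors cancel in the ratio.
λ₁/λ₂ = (1/4² − 1/5²)/(1/3² − 1/5²) = 0.02250/0.07111 = 0.316.

0.316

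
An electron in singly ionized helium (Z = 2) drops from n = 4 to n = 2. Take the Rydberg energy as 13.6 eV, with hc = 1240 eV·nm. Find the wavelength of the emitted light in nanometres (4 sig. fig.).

121.6 nm

For Z = 2 the level energies scale as Z², so the effective Rydberg energy is 13.6 × 4 = 54.40 eV.
ΔE = 54.40 × (1/2² − 1/4²) = 54.40 × 0.1875 = 10.20 eV.
λ = hc/ΔE = 1240 / 10.20 = 121.6 nm.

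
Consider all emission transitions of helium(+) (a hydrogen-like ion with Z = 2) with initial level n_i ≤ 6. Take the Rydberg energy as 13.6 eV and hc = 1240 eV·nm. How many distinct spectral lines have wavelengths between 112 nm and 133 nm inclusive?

1

Enumerate all n_i → n_f pairs with 1 ≤ n_f < n_i ≤ 6 and compute λ = 1240 / [13.6·4·(1/n_f² − 1/n_i²)].
Lines falling in [112, 133] nm: 4→2 (121.6 nm).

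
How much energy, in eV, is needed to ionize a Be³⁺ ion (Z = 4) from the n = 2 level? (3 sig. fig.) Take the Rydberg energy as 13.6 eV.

54.4 eV

E_n = −13.6 Z²/n² = −217.6/n² eV for Z = 4.
E_2 = −217.6/4 = −54.4 eV, so ionization (to E = 0) requires 54.4 eV.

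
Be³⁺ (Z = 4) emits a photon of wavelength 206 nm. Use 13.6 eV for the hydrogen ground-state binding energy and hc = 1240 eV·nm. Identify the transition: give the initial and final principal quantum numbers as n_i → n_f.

The photon energy is ΔE = hc/λ = 1240 / 206 = 6.019 eV.
With Z = 4, ΔE = 217.6 × (1/n_f² − 1/n_i²), so 1/n_f² − 1/n_i² = 0.02766.
Trying n_f = 5 gives 1/n_i² = 0.01234, i.e. n_i ≈ 9; this pair matches.

n_i = 9, n_f = 5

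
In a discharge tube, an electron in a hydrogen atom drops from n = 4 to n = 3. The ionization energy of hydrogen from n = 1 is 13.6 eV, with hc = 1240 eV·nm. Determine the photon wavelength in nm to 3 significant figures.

ΔE = 13.60 × (1/3² − 1/4²) = 13.60 × 0.04861 = 0.6611 eV.
λ = hc/ΔE = 1240 / 0.6611 = 1880 nm.

1880 nm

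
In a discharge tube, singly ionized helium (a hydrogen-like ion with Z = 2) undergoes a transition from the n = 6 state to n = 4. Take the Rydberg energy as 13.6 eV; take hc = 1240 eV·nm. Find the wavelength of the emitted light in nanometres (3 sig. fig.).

For Z = 2 the level energies scale as Z², so the effective Rydberg energy is 13.6 × 4 = 54.40 eV.
ΔE = 54.40 × (1/4² − 1/6²) = 54.40 × 0.03472 = 1.889 eV.
λ = hc/ΔE = 1240 / 1.889 = 656 nm.

656 nm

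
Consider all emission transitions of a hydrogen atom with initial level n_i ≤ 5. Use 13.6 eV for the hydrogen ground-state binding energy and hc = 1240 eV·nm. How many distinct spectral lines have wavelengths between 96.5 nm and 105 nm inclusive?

2

Enumerate all n_i → n_f pairs with 1 ≤ n_f < n_i ≤ 5 and compute λ = 1240 / [13.6·1·(1/n_f² − 1/n_i²)].
Lines falling in [96.5, 105] nm: 4→1 (97.25 nm), 3→1 (102.6 nm).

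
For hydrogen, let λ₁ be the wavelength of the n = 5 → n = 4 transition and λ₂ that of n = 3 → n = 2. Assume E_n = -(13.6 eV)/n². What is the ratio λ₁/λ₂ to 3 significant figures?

λ ∝ 1/ΔE ∝ 1/(1/n_f² − 1/n_i²), and the Z² and hc factors cancel in the ratio.
λ₁/λ₂ = (1/2² − 1/3²)/(1/4² − 1/5²) = 0.1389/0.02250 = 6.17.

6.17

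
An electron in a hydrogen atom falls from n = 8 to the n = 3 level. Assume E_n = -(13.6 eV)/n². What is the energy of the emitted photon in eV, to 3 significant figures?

1.30 eV

E_8 = −13.60/64 = −0.2125 eV and E_3 = −13.60/9 = −1.511 eV.
The photon energy is |E_8 − E_3| = 1.30 eV.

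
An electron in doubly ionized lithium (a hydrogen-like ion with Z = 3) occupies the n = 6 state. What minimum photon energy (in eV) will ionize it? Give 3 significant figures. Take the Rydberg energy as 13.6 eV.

E_n = −13.6 Z²/n² = −122.4/n² eV for Z = 3.
E_6 = −122.4/36 = −3.40 eV, so ionization (to E = 0) requires 3.40 eV.

3.40 eV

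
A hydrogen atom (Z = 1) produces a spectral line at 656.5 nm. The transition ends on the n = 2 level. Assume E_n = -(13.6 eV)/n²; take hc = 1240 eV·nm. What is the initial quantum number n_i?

The photon energy is ΔE = hc/λ = 1240 / 656.5 = 1.889 eV.
With Z = 1, ΔE = 13.60 × (1/n_f² − 1/n_i²), so 1/n_f² − 1/n_i² = 0.1389.
With n_f = 2: 1/n_i² = 1/4 − 0.1389 = 0.1111, so n_i ≈ 3.00.

n_i = 3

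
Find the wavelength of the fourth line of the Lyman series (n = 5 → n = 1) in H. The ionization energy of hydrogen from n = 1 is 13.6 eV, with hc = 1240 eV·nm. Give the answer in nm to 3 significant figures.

The Lyman series terminates on n_f = 1; the fourth line has n_i = 1+4 = 5.
ΔE = 13.60 × (1/1² − 1/5²) = 13.06 eV.
λ = 1240 / 13.06 = 95.0 nm.

95.0 nm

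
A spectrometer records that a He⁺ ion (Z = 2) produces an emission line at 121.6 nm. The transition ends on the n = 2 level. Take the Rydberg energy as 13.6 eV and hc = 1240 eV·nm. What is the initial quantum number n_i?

n_i = 4

The photon energy is ΔE = hc/λ = 1240 / 121.6 = 10.20 eV.
With Z = 2, ΔE = 54.40 × (1/n_f² − 1/n_i²), so 1/n_f² − 1/n_i² = 0.1875.
With n_f = 2: 1/n_i² = 1/4 − 0.1875 = 0.06255, so n_i ≈ 4.00.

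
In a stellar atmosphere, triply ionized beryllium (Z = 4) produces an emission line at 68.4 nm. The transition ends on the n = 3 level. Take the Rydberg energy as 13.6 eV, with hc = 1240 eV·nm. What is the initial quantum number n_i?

n_i = 6

The photon energy is ΔE = hc/λ = 1240 / 68.4 = 18.13 eV.
With Z = 4, ΔE = 217.6 × (1/n_f² − 1/n_i²), so 1/n_f² − 1/n_i² = 0.08331.
With n_f = 3: 1/n_i² = 1/9 − 0.08331 = 0.02780, so n_i ≈ 6.00.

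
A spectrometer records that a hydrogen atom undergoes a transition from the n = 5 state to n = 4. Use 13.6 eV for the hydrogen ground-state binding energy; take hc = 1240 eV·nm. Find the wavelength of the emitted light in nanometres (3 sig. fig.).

ΔE = 13.60 × (1/4² − 1/5²) = 13.60 × 0.02250 = 0.3060 eV.
λ = hc/ΔE = 1240 / 0.3060 = 4050 nm.

4050 nm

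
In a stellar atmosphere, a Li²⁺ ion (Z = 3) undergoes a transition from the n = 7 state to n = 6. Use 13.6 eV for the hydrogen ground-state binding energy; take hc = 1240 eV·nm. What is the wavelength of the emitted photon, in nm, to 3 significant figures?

For Z = 3 the level energies scale as Z², so the effective Rydberg energy is 13.6 × 9 = 122.4 eV.
ΔE = 122.4 × (1/6² − 1/7²) = 122.4 × 0.007370 = 0.9020 eV.
λ = hc/ΔE = 1240 / 0.9020 = 1370 nm.

1370 nm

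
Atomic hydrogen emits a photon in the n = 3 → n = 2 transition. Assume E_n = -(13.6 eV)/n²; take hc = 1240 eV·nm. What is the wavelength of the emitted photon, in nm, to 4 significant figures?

ΔE = 13.60 × (1/2² − 1/3²) = 13.60 × 0.1389 = 1.889 eV.
λ = hc/ΔE = 1240 / 1.889 = 656.5 nm.

656.5 nm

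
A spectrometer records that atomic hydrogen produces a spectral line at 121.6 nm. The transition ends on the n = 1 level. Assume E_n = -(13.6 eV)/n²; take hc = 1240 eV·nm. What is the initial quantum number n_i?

The photon energy is ΔE = hc/λ = 1240 / 121.6 = 10.20 eV.
With Z = 1, ΔE = 13.60 × (1/n_f² − 1/n_i²), so 1/n_f² − 1/n_i² = 0.7498.
With n_f = 1: 1/n_i² = 1/1 − 0.7498 = 0.2502, so n_i ≈ 2.00.

n_i = 2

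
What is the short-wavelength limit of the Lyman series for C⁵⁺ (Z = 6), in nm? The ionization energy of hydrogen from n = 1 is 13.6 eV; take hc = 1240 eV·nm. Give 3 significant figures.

The Lyman series has lower level n_f = 1; the series limit corresponds to n_i → ∞.
ΔE_max = 13.6 × 36 / 1² = 489.6 eV.
λ_min = 1240 / 489.6 = 2.53 nm.

2.53 nm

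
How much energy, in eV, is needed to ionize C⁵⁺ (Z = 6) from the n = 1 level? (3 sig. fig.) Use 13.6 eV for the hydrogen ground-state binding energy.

E_n = −13.6 Z²/n² = −489.6/n² eV for Z = 6.
E_1 = −489.6/1 = −490 eV, so ionization (to E = 0) requires 490 eV.

490 eV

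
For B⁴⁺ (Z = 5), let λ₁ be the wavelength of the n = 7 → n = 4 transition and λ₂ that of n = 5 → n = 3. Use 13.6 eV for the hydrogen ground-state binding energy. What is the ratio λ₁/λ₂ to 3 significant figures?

1.69

λ ∝ 1/ΔE ∝ 1/(1/n_f² − 1/n_i²), and the Z² and hc factors cancel in the ratio.
λ₁/λ₂ = (1/3² − 1/5²)/(1/4² − 1/7²) = 0.07111/0.04209 = 1.69.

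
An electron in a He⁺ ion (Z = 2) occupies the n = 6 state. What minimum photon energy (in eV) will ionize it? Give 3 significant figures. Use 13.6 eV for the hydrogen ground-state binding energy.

1.51 eV

E_n = −13.6 Z²/n² = −54.40/n² eV for Z = 2.
E_6 = −54.40/36 = −1.51 eV, so ionization (to E = 0) requires 1.51 eV.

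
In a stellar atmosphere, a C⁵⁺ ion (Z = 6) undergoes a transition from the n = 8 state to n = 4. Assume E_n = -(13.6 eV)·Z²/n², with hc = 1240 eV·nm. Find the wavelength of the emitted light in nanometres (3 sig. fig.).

For Z = 6 the level energies scale as Z², so the effective Rydberg energy is 13.6 × 36 = 489.6 eV.
ΔE = 489.6 × (1/4² − 1/8²) = 489.6 × 0.04688 = 22.95 eV.
λ = hc/ΔE = 1240 / 22.95 = 54.0 nm.

54.0 nm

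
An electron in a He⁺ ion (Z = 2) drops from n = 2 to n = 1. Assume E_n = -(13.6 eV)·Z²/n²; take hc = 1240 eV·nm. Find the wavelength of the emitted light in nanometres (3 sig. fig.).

30.4 nm

For Z = 2 the level energies scale as Z², so the effective Rydberg energy is 13.6 × 4 = 54.40 eV.
ΔE = 54.40 × (1/1² − 1/2²) = 54.40 × 0.7500 = 40.80 eV.
λ = hc/ΔE = 1240 / 40.80 = 30.4 nm.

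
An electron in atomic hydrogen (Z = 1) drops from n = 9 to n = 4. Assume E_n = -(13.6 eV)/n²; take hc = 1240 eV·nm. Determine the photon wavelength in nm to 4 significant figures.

ΔE = 13.60 × (1/4² − 1/9²) = 13.60 × 0.05015 = 0.6821 eV.
λ = hc/ΔE = 1240 / 0.6821 = 1818 nm.
This line belongs to the Brackett series.

1818 nm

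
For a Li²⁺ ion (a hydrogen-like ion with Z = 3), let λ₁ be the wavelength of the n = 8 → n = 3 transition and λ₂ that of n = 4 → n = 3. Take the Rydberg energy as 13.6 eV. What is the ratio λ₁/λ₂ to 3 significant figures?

λ ∝ 1/ΔE ∝ 1/(1/n_f² − 1/n_i²), and the Z² and hc factors cancel in the ratio.
λ₁/λ₂ = (1/3² − 1/4²)/(1/3² − 1/8²) = 0.04861/0.09549 = 0.509.

0.509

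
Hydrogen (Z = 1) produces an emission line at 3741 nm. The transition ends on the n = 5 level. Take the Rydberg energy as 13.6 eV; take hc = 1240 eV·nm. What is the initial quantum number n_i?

The photon energy is ΔE = hc/λ = 1240 / 3741 = 0.3315 eV.
With Z = 1, ΔE = 13.60 × (1/n_f² − 1/n_i²), so 1/n_f² − 1/n_i² = 0.02437.
With n_f = 5: 1/n_i² = 1/25 − 0.02437 = 0.01563, so n_i ≈ 8.00.

n_i = 8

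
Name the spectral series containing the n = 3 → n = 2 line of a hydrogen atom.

The series is set by the lower level: n_f = 2 is the Balmer series.

Balmer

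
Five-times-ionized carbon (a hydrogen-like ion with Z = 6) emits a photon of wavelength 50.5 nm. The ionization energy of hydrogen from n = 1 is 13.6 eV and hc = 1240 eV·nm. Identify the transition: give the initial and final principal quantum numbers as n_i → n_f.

n_i = 9, n_f = 4

The photon energy is ΔE = hc/λ = 1240 / 50.5 = 24.55 eV.
With Z = 6, ΔE = 489.6 × (1/n_f² − 1/n_i²), so 1/n_f² − 1/n_i² = 0.05015.
Trying n_f = 4 gives 1/n_i² = 0.01235, i.e. n_i ≈ 9; this pair matches.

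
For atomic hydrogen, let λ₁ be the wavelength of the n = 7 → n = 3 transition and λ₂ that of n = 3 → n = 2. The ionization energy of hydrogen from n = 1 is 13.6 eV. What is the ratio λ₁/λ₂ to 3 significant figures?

1.53

λ ∝ 1/ΔE ∝ 1/(1/n_f² − 1/n_i²), and the Z² and hc factors cancel in the ratio.
λ₁/λ₂ = (1/2² − 1/3²)/(1/3² − 1/7²) = 0.1389/0.09070 = 1.53.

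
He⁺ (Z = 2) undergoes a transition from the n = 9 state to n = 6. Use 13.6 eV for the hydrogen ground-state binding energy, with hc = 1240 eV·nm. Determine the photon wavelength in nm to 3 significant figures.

For Z = 2 the level energies scale as Z², so the effective Rydberg energy is 13.6 × 4 = 54.40 eV.
ΔE = 54.40 × (1/6² − 1/9²) = 54.40 × 0.01543 = 0.8395 eV.
λ = hc/ΔE = 1240 / 0.8395 = 1480 nm.

1480 nm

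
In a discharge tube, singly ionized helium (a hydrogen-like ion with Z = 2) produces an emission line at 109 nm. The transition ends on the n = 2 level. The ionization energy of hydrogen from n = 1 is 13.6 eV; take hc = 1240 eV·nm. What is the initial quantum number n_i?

n_i = 5

The photon energy is ΔE = hc/λ = 1240 / 109 = 11.38 eV.
With Z = 2, ΔE = 54.40 × (1/n_f² − 1/n_i²), so 1/n_f² − 1/n_i² = 0.2091.
With n_f = 2: 1/n_i² = 1/4 − 0.2091 = 0.04088, so n_i ≈ 4.95.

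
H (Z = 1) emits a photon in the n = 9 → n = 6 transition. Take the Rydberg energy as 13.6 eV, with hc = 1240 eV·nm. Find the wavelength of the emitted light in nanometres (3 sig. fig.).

ΔE = 13.60 × (1/6² − 1/9²) = 13.60 × 0.01543 = 0.2099 eV.
λ = hc/ΔE = 1240 / 0.2099 = 5910 nm.

5910 nm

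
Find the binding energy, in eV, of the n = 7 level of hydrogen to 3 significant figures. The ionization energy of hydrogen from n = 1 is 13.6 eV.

0.278 eV

E_7 = −13.60/49 = −0.278 eV, so ionization (to E = 0) requires 0.278 eV.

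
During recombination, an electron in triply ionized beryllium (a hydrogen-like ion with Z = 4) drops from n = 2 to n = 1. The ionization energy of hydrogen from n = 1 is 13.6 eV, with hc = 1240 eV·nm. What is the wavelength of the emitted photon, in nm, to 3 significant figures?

7.60 nm

For Z = 4 the level energies scale as Z², so the effective Rydberg energy is 13.6 × 16 = 217.6 eV.
ΔE = 217.6 × (1/1² − 1/2²) = 217.6 × 0.7500 = 163.2 eV.
λ = hc/ΔE = 1240 / 163.2 = 7.60 nm.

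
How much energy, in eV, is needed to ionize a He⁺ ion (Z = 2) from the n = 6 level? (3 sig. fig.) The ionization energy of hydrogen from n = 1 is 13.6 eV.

1.51 eV

E_n = −13.6 Z²/n² = −54.40/n² eV for Z = 2.
E_6 = −54.40/36 = −1.51 eV, so ionization (to E = 0) requires 1.51 eV.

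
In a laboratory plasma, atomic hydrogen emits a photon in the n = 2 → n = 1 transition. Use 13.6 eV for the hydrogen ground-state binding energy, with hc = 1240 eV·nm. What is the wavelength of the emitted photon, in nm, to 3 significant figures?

122 nm

ΔE = 13.60 × (1/1² − 1/2²) = 13.60 × 0.7500 = 10.20 eV.
λ = hc/ΔE = 1240 / 10.20 = 122 nm.
This line belongs to the Lyman series.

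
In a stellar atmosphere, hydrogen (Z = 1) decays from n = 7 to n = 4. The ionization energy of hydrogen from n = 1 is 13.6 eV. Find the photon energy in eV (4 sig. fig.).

E_7 = −13.60/49 = −0.2776 eV and E_4 = −13.60/16 = −0.8500 eV.
The photon energy is |E_7 − E_4| = 0.5724 eV.

0.5724 eV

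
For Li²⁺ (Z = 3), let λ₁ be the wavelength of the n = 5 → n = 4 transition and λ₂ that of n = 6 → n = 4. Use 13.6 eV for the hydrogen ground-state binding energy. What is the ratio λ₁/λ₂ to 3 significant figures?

1.54

λ ∝ 1/ΔE ∝ 1/(1/n_f² − 1/n_i²), and the Z² and hc factors cancel in the ratio.
λ₁/λ₂ = (1/4² − 1/6²)/(1/4² − 1/5²) = 0.03472/0.02250 = 1.54.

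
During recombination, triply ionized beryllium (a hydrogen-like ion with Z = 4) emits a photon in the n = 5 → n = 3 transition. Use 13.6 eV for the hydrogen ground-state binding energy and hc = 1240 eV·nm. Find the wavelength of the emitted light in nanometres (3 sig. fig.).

For Z = 4 the level energies scale as Z², so the effective Rydberg energy is 13.6 × 16 = 217.6 eV.
ΔE = 217.6 × (1/3² − 1/5²) = 217.6 × 0.07111 = 15.47 eV.
λ = hc/ΔE = 1240 / 15.47 = 80.1 nm.

80.1 nm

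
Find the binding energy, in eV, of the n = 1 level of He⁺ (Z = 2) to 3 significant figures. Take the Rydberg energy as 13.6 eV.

54.4 eV

E_n = −13.6 Z²/n² = −54.40/n² eV for Z = 2.
E_1 = −54.40/1 = −54.4 eV, so ionization (to E = 0) requires 54.4 eV.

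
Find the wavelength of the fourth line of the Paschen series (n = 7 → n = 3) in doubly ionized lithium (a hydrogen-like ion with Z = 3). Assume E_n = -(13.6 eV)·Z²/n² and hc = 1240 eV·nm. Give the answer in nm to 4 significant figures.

111.7 nm

The Paschen series terminates on n_f = 3; the fourth line has n_i = 3+4 = 7.
ΔE = 122.4 × (1/3² − 1/7²) = 11.10 eV.
λ = 1240 / 11.10 = 111.7 nm.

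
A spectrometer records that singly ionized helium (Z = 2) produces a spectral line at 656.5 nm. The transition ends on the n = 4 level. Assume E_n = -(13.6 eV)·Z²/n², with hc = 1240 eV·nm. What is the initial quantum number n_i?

The photon energy is ΔE = hc/λ = 1240 / 656.5 = 1.889 eV.
With Z = 2, ΔE = 54.40 × (1/n_f² − 1/n_i²), so 1/n_f² − 1/n_i² = 0.03472.
With n_f = 4: 1/n_i² = 1/16 − 0.03472 = 0.02778, so n_i ≈ 6.00.

n_i = 6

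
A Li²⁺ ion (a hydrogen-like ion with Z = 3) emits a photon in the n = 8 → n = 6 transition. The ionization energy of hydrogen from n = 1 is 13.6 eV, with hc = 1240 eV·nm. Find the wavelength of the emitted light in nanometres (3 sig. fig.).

For Z = 3 the level energies scale as Z², so the effective Rydberg energy is 13.6 × 9 = 122.4 eV.
ΔE = 122.4 × (1/6² − 1/8²) = 122.4 × 0.01215 = 1.488 eV.
λ = hc/ΔE = 1240 / 1.488 = 834 nm.

834 nm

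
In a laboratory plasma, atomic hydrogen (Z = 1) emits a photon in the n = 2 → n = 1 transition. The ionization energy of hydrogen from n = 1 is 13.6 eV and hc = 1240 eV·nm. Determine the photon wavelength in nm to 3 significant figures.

122 nm

ΔE = 13.60 × (1/1² − 1/2²) = 13.60 × 0.7500 = 10.20 eV.
λ = hc/ΔE = 1240 / 10.20 = 122 nm.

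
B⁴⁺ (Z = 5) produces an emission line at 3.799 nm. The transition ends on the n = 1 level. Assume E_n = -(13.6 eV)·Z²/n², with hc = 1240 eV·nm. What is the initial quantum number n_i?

n_i = 5

The photon energy is ΔE = hc/λ = 1240 / 3.799 = 326.4 eV.
With Z = 5, ΔE = 340.0 × (1/n_f² − 1/n_i²), so 1/n_f² − 1/n_i² = 0.9600.
With n_f = 1: 1/n_i² = 1/1 − 0.9600 = 0.04000, so n_i ≈ 5.00.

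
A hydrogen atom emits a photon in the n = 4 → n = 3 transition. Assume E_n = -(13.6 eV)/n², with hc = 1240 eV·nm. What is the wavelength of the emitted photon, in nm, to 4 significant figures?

ΔE = 13.60 × (1/3² − 1/4²) = 13.60 × 0.04861 = 0.6611 eV.
λ = hc/ΔE = 1240 / 0.6611 = 1876 nm.
This line belongs to the Paschen series.

1876 nm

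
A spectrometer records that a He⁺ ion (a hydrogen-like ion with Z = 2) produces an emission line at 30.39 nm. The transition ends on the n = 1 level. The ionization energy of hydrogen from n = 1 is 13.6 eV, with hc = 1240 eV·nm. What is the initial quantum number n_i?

n_i = 2

The photon energy is ΔE = hc/λ = 1240 / 30.39 = 40.80 eV.
With Z = 2, ΔE = 54.40 × (1/n_f² − 1/n_i²), so 1/n_f² − 1/n_i² = 0.7501.
With n_f = 1: 1/n_i² = 1/1 − 0.7501 = 0.2499, so n_i ≈ 2.00.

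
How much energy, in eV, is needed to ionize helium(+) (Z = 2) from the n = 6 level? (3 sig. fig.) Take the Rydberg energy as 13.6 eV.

E_n = −13.6 Z²/n² = −54.40/n² eV for Z = 2.
E_6 = −54.40/36 = −1.51 eV, so ionization (to E = 0) requires 1.51 eV.

1.51 eV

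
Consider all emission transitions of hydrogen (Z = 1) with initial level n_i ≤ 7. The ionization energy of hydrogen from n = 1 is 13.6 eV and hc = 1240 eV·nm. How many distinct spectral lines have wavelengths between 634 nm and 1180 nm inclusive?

3

Enumerate all n_i → n_f pairs with 1 ≤ n_f < n_i ≤ 7 and compute λ = 1240 / [13.6·1·(1/n_f² − 1/n_i²)].
Lines falling in [634, 1180] nm: 3→2 (656.5 nm), 7→3 (1005 nm), 6→3 (1094 nm).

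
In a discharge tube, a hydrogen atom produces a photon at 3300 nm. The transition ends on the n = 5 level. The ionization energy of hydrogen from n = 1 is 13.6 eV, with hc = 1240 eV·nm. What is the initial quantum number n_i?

The photon energy is ΔE = hc/λ = 1240 / 3300 = 0.3758 eV.
With Z = 1, ΔE = 13.60 × (1/n_f² − 1/n_i²), so 1/n_f² − 1/n_i² = 0.02763.
With n_f = 5: 1/n_i² = 1/25 − 0.02763 = 0.01237, so n_i ≈ 8.99.

n_i = 9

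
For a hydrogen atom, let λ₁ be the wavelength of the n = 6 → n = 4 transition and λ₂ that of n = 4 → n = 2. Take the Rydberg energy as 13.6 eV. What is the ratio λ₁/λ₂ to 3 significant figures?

5.40

λ ∝ 1/ΔE ∝ 1/(1/n_f² − 1/n_i²), and the Z² and hc factors cancel in the ratio.
λ₁/λ₂ = (1/2² − 1/4²)/(1/4² − 1/6²) = 0.1875/0.03472 = 5.40.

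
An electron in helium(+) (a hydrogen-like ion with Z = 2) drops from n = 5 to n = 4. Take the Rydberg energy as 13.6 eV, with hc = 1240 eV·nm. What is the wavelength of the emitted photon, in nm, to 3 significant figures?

For Z = 2 the level energies scale as Z², so the effective Rydberg energy is 13.6 × 4 = 54.40 eV.
ΔE = 54.40 × (1/4² − 1/5²) = 54.40 × 0.02250 = 1.224 eV.
λ = hc/ΔE = 1240 / 1.224 = 1010 nm.

1010 nm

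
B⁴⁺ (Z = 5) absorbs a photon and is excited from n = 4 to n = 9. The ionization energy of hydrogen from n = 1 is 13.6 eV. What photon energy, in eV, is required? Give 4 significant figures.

17.05 eV

The Bohr energies scale as Z², so for Z = 5: E_n = −340.0/n² eV.
E_9 = −340.0/81 = −4.198 eV and E_4 = −340.0/16 = −21.25 eV.
The photon energy is |E_9 − E_4| = 17.05 eV.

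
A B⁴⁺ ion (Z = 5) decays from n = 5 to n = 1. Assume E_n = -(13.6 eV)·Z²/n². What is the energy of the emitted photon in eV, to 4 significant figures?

The Bohr energies scale as Z², so for Z = 5: E_n = −340.0/n² eV.
E_5 = −340.0/25 = −13.60 eV and E_1 = −340.0/1 = −340.0 eV.
The photon energy is |E_5 − E_1| = 326.4 eV.

326.4 eV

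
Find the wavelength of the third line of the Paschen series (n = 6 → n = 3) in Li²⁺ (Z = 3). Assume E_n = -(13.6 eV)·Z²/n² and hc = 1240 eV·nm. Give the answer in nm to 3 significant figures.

122 nm

The Paschen series terminates on n_f = 3; the third line has n_i = 3+3 = 6.
ΔE = 122.4 × (1/3² − 1/6²) = 10.20 eV.
λ = 1240 / 10.20 = 122 nm.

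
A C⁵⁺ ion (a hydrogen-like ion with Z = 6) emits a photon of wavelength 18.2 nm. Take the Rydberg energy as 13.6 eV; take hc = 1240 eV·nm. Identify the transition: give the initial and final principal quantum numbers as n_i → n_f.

The photon energy is ΔE = hc/λ = 1240 / 18.2 = 68.13 eV.
With Z = 6, ΔE = 489.6 × (1/n_f² − 1/n_i²), so 1/n_f² − 1/n_i² = 0.1392.
Trying n_f = 2 gives 1/n_i² = 0.1108, i.e. n_i ≈ 3; this pair matches.

n_i = 3, n_f = 2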